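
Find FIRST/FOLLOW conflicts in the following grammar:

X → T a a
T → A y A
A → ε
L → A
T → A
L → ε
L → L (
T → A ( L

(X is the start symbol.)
Yes. L → L '(' with FOLLOW(L) on { '(' }

A FIRST/FOLLOW conflict occurs when a non-terminal N has a nullable alternative N → β (β ⇒* ε) and another alternative N → α with FIRST(α) ∩ FOLLOW(N) ≠ ∅: on such a lookahead the parser cannot decide between expanding α and letting N vanish via β.

Nullable non-terminals: A, L, T.
FIRST sets used below: FIRST(A) = { ε }, FIRST(L) = { '(', ε }
A has a nullable alternative but only one production, so nothing to check.

L: nullable alternative(s) L → A, L → ε; FOLLOW(L) = { '(', 'a' }
  L → A: FIRST \ {ε} = { } — disjoint from FOLLOW(L)
  L → ε: FIRST \ {ε} = { } — disjoint from FOLLOW(L)
  L → L (: FIRST \ {ε} = { '(' } — overlaps FOLLOW(L) on { '(' }: CONFLICT

T: nullable alternative(s) T → A; FOLLOW(T) = { 'a' }
  T → A y A: FIRST \ {ε} = { 'y' } — disjoint from FOLLOW(T)
  T → A: FIRST \ {ε} = { } — this is the only nullable alternative, skip
  T → A ( L: FIRST \ {ε} = { '(' } — disjoint from FOLLOW(T)

X has no nullable alternative, so no FIRST/FOLLOW check is needed there.

So the grammar has 1 FIRST/FOLLOW conflict (marked CONFLICT above).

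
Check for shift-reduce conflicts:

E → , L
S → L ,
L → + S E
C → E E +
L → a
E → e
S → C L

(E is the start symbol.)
A shift-reduce conflict occurs when an LR(0) state has both:
  - a complete (reduce) item [A → α .] (dot at the end), and
  - a shift item [B → β . c γ] (dot before a terminal).

Augment with E' → E and build the canonical LR(0) collection (I0 = CLOSURE({[E' → . E]}), then GOTO on every symbol after a dot until no new states appear). It has 16 states:
  I0: { [E → . , L], [E → . e], [E' → . E] }  — shift
  I1: { [E → , . L], [L → . + S E], [L → . a] }  — shift
  I2: { [E' → E .] }  — accept
  I3: { [E → e .] }  — reduce
  I4: { [C → . E E +], [E → . , L], [E → . e], [L → + . S E], [L → . + S E], [L → . a], [S → . C L], [S → . L ,] }  — shift
  I5: { [E → , L .] }  — reduce
  I6: { [L → a .] }  — reduce
  I7: { [L → . + S E], [L → . a], [S → C . L] }  — shift
  I8: { [C → E . E +], [E → . , L], [E → . e] }  — shift
  I9: { [S → L . ,] }  — shift
  I10: { [E → . , L], [E → . e], [L → + S . E] }  — shift
  I11: { [L → + S E .] }  — reduce
  I12: { [S → L , .] }  — reduce
  I13: { [C → E E . +] }  — shift
  I14: { [C → E E + .] }  — reduce
  I15: { [S → C L .] }  — reduce

No state contains both a complete item and a shift item.

Answer: No shift-reduce conflicts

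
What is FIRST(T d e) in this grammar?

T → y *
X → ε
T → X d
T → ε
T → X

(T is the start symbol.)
{ 'd', 'y' }

FIRST sets of the non-terminals involved (from the grammar, by fixed-point iteration):
  FIRST(T) = { 'd', 'y', ε }

To compute FIRST(T d e), process the symbols left to right:
Symbol T is a non-terminal. Add FIRST(T) \ {ε} = { 'd', 'y' }
T is nullable (ε ∈ FIRST(T)), continue to the next symbol.
Symbol d is a terminal. Add 'd' and stop.
FIRST(T d e) = { 'd', 'y' }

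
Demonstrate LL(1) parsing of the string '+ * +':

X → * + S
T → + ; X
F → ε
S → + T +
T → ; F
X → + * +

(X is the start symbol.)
LL(1) parsing maintains a stack (initially the start symbol over $) and the input. At each step: if the stack top is a terminal, match it against the current input token; if it is a non-terminal N, replace it with the RHS of M[N, lookahead] (the unique production whose predict set contains the lookahead).

Stack is shown with the top on the left.

Stack    Input    Action
------------------------
X $      + * + $  output X → + * +
+ * + $  + * + $  match '+'
* + $    * + $    match '*'
+ $      + $      match '+'
$        $        accept

The string is accepted.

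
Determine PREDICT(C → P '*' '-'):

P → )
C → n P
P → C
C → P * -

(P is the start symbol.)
PREDICT(C → P '*' '-') = (FIRST(RHS) \ {ε}) ∪ (FOLLOW(C) if ε ∈ FIRST(RHS), i.e. RHS ⇒* ε)
FIRST(P) = { ')', 'n' }
FIRST(P '*' '-') = { ')', 'n' }
ε ∉ FIRST(P '*' '-'), so FOLLOW(C) is not added.
PREDICT(C → P '*' '-') = { ')', 'n' }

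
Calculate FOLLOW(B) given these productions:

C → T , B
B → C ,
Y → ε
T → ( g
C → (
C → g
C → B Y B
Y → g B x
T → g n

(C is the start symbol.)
In C → T , B: B is at the end, add FOLLOW(C)
In C → B Y B: B is followed by Y B, add FIRST(Y B) \ {ε} = { '(', 'g' }
In C → B Y B: B is at the end, add FOLLOW(C)
In Y → g B x: B is followed by x, add FIRST(x) \ {ε} = { 'x' }

The FOLLOW sets referred to above (computed the same way, to a fixed point):
  FOLLOW(C) = { $, ',' }

Taking the union: FOLLOW(B) = { $, '(', ',', 'g', 'x' }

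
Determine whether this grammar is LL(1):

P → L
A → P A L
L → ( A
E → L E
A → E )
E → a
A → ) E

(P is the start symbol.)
Relevant sets:
  FIRST(P) = { '(' }
  FIRST(E) = { '(', 'a' }
  FIRST(L) = { '(' }

For A:
  PREDICT(A → P A L) = { '(' }
  PREDICT(A → E ')') = { '(', 'a' }
  PREDICT(A → ')' E) = { ')' }
For E:
  PREDICT(E → L E) = { '(' }
  PREDICT(E → a) = { 'a' }
P, L have a single production, so nothing to check there.

Conflict found: Predict set conflict for A: { '(' }
The grammar is NOT LL(1).

Answer: No. Predict set conflict for A: { '(' }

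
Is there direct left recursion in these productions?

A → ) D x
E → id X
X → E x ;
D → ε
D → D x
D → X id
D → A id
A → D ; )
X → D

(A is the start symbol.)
A → ) D x: starts with ')'
E → id X: starts with id
X → E x ;: starts with E
D → ε: starts with ε
D → D x: LEFT RECURSIVE (starts with D)
D → X id: starts with X
D → A id: starts with A
A → D ; ): starts with D
X → D: starts with D

The grammar has direct left recursion on: D.

Answer: Yes, D is left-recursive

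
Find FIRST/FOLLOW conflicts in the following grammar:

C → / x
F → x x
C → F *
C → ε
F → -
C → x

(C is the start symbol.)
A FIRST/FOLLOW conflict occurs when a non-terminal N has a nullable alternative N → β (β ⇒* ε) and another alternative N → α with FIRST(α) ∩ FOLLOW(N) ≠ ∅: on such a lookahead the parser cannot decide between expanding α and letting N vanish via β.

Nullable non-terminals: C.
FIRST sets used below: FIRST(F) = { '-', 'x' }

C: nullable alternative(s) C → ε; FOLLOW(C) = { $ }
  C → / x: FIRST \ {ε} = { '/' } — disjoint from FOLLOW(C)
  C → F *: FIRST \ {ε} = { '-', 'x' } — disjoint from FOLLOW(C)
  C → ε: FIRST \ {ε} = { } — this is the only nullable alternative, skip
  C → x: FIRST \ {ε} = { 'x' } — disjoint from FOLLOW(C)

F has no nullable alternative, so no FIRST/FOLLOW check is needed there.

No FIRST/FOLLOW conflicts found.

Answer: No FIRST/FOLLOW conflicts.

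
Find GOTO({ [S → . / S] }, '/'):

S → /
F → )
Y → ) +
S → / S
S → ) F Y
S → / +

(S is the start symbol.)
{ [S → . ) F Y], [S → . / +], [S → . / S], [S → . /], [S → / . S] }

GOTO(I, '/') = CLOSURE({ [A → αX.β] : [A → α.Xβ] ∈ I, X = '/' })

Items with dot before '/', with the dot advanced:
  [S → . / S] → [S → / . S]
Closure of the advanced items:
  [S → / . S] has the dot before S: add [S → . /], [S → . / S], [S → . ) F Y], [S → . / +]

GOTO = { [S → . ) F Y], [S → . / +], [S → . / S], [S → . /], [S → / . S] }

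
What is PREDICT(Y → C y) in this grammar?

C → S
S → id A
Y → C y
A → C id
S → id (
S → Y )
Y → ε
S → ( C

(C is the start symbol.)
{ '(', ')', 'id' }

PREDICT(Y → C y) = (FIRST(RHS) \ {ε}) ∪ (FOLLOW(Y) if ε ∈ FIRST(RHS), i.e. RHS ⇒* ε)
FIRST(C) = { '(', ')', 'id' }
FIRST(C y) = { '(', ')', 'id' }
ε ∉ FIRST(C y), so FOLLOW(Y) is not added.
PREDICT(Y → C y) = { '(', ')', 'id' }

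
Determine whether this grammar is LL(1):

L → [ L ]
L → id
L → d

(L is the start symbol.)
Yes, the grammar is LL(1).

A grammar is LL(1) if for each non-terminal N with multiple productions, the predict sets of those productions are pairwise disjoint, where PREDICT(N → α) = (FIRST(α) \ {ε}) ∪ (FOLLOW(N) if α ⇒* ε).

For L:
  PREDICT(L → '[' L ']') = { '[' }
  PREDICT(L → id) = { 'id' }
  PREDICT(L → d) = { 'd' }

All predict sets are disjoint. The grammar IS LL(1).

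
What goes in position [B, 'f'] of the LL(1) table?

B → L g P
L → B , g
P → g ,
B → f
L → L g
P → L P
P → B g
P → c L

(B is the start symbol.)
B → L g P, B → f

To find M[B, 'f'], we find productions for B where 'f' is in the predict set (PREDICT(N → α) = (FIRST(α) \ {ε}) ∪ (FOLLOW(N) if α ⇒* ε)).

Relevant sets:
  FIRST(L) = { 'f' }

B → L g P: PREDICT = { 'f' }
  'f' is in predict set, so this production goes in M[B, 'f']
B → f: PREDICT = { 'f' }
  'f' is in predict set, so this production goes in M[B, 'f']

M[B, 'f'] = B → L g P, B → f  (a multiply-defined cell — the grammar is not LL(1))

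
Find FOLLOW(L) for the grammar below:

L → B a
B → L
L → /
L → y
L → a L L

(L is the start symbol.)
L is the start symbol, so $ ∈ FOLLOW(L).
In B → L: L is at the end, add FOLLOW(B)
In L → a L L: L is followed by L, add FIRST(L) \ {ε} = { '/', 'a', 'y' }
In L → a L L: L is at the end; this adds FOLLOW(L) to itself — nothing new

The FOLLOW sets referred to above (computed the same way, to a fixed point):
  FOLLOW(B) = { 'a' }

Taking the union: FOLLOW(L) = { $, '/', 'a', 'y' }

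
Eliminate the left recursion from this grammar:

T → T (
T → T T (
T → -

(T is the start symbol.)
T → - T'
T' → ( T'
T' → T ( T'
T' → ε

T is directly left-recursive. The standard transformation for
  A → A α₁ | ... | A α_m | β₁ | ... | β_n
is
  A  → β₁ A' | ... | β_n A'
  A' → α₁ A' | ... | α_m A' | ε

T → - becomes T → - T'
T → T ( becomes T' → ( T'
T → T T ( becomes T' → T ( T'
Add T' → ε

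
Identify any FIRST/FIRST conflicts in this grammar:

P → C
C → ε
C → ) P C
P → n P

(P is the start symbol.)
A FIRST/FIRST conflict occurs when two productions N → α and N → β for the same non-terminal have FIRST(α) ∩ FIRST(β) ≠ ∅ (with ε ∈ FIRST of a nullable right-hand side, so two nullable alternatives also conflict).

FIRST sets of the non-terminals at (or reachable through a nullable prefix from) the front of some alternative:
  FIRST(C) = { ')', ε }

Productions for P:
  P → C: FIRST = { ')', ε }
  P → n P: FIRST = { 'n' }
Productions for C:
  C → ε: FIRST = { ε }
  C → ) P C: FIRST = { ')' }

All alternatives of each non-terminal have pairwise disjoint FIRST sets.

Answer: No FIRST/FIRST conflicts.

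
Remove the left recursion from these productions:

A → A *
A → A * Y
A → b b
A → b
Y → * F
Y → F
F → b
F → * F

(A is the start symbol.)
A → b b A'
A → b A'
A' → * A'
A' → * Y A'
A' → ε
Y → * F
Y → F
F → b
F → * F

A is directly left-recursive. The standard transformation for
  A → A α₁ | ... | A α_m | β₁ | ... | β_n
is
  A  → β₁ A' | ... | β_n A'
  A' → α₁ A' | ... | α_m A' | ε

A → b b becomes A → b b A'
A → b becomes A → b A'
A → A * becomes A' → * A'
A → A * Y becomes A' → * Y A'
Add A' → ε

Productions for other non-terminals are unchanged:
  Y → * F
  Y → F
  F → b
  F → * F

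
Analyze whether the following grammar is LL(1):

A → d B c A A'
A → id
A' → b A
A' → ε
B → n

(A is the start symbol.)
No. Predict set conflict for A': { 'b' }

A grammar is LL(1) if for each non-terminal N with multiple productions, the predict sets of those productions are pairwise disjoint, where PREDICT(N → α) = (FIRST(α) \ {ε}) ∪ (FOLLOW(N) if α ⇒* ε).

Relevant sets:
  FOLLOW(A') = { $, 'b' }

For A:
  PREDICT(A → d B c A A') = { 'd' }
  PREDICT(A → id) = { 'id' }
For A':
  PREDICT(A' → b A) = { 'b' }
  PREDICT(A' → ε) = { $, 'b' }
B has a single production, so nothing to check there.

Conflict found: Predict set conflict for A': { 'b' }
The grammar is NOT LL(1).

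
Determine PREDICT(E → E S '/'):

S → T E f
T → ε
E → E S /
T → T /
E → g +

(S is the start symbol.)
{ 'g' }

PREDICT(E → E S '/') = (FIRST(RHS) \ {ε}) ∪ (FOLLOW(E) if ε ∈ FIRST(RHS), i.e. RHS ⇒* ε)
FIRST(E) = { 'g' }
FIRST(E S '/') = { 'g' }
ε ∉ FIRST(E S '/'), so FOLLOW(E) is not added.
PREDICT(E → E S '/') = { 'g' }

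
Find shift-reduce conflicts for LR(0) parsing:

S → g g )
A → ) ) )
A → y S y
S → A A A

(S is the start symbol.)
Augment with S' → S and build the canonical LR(0) collection (I0 = CLOSURE({[S' → . S]}), then GOTO on every symbol after a dot until no new states appear). It has 14 states:
  I0: { [A → . ) ) )], [A → . y S y], [S → . A A A], [S → . g g )], [S' → . S] }  — shift
  I1: { [A → ) . ) )] }  — shift
  I2: { [A → . ) ) )], [A → . y S y], [S → A . A A] }  — shift
  I3: { [S' → S .] }  — accept
  I4: { [S → g . g )] }  — shift
  I5: { [A → . ) ) )], [A → . y S y], [A → y . S y], [S → . A A A], [S → . g g )] }  — shift
  I6: { [A → y S . y] }  — shift
  I7: { [A → y S y .] }  — reduce
  I8: { [S → g g . )] }  — shift
  I9: { [S → g g ) .] }  — reduce
  I10: { [A → . ) ) )], [A → . y S y], [S → A A . A] }  — shift
  I11: { [S → A A A .] }  — reduce
  I12: { [A → ) ) . )] }  — shift
  I13: { [A → ) ) ) .] }  — reduce

No state contains both a complete item and a shift item.

Answer: No shift-reduce conflicts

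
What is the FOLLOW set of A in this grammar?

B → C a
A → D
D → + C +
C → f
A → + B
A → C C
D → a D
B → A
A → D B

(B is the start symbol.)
In B → A: A is at the end, add FOLLOW(B)

The FOLLOW sets referred to above (computed the same way, to a fixed point):
  FOLLOW(B) = { $ }

Taking the union: FOLLOW(A) = { $ }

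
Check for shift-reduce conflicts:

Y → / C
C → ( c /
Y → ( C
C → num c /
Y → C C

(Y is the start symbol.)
No shift-reduce conflicts

A shift-reduce conflict occurs when an LR(0) state has both:
  - a complete (reduce) item [A → α .] (dot at the end), and
  - a shift item [B → β . c γ] (dot before a terminal).

Augment with Y' → Y and build the canonical LR(0) collection (I0 = CLOSURE({[Y' → . Y]}), then GOTO on every symbol after a dot until no new states appear). It has 14 states:
  I0: { [C → . ( c /], [C → . num c /], [Y → . ( C], [Y → . / C], [Y → . C C], [Y' → . Y] }  — shift
  I1: { [C → ( . c /], [C → . ( c /], [C → . num c /], [Y → ( . C] }  — shift
  I2: { [C → . ( c /], [C → . num c /], [Y → / . C] }  — shift
  I3: { [C → . ( c /], [C → . num c /], [Y → C . C] }  — shift
  I4: { [Y' → Y .] }  — accept
  I5: { [C → num . c /] }  — shift
  I6: { [C → num c . /] }  — shift
  I7: { [C → num c / .] }  — reduce
  I8: { [C → ( . c /] }  — shift
  I9: { [Y → C C .] }  — reduce
  I10: { [C → ( c . /] }  — shift
  I11: { [C → ( c / .] }  — reduce
  I12: { [Y → / C .] }  — reduce
  I13: { [Y → ( C .] }  — reduce

No state contains both a complete item and a shift item.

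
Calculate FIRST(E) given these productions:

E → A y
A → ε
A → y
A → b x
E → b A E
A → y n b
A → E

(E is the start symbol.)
{ 'b', 'y' }

To compute FIRST(E), examine every production with E on the left-hand side, reading each right-hand side left to right until a non-nullable symbol is reached.

FIRST sets of the other non-terminals involved (by the same procedure, iterated to a fixed point):
  FIRST(A) = { 'b', 'y', ε }

From E → A y:
  - A is a non-terminal: add FIRST(A) \ {ε} = { 'b', 'y' }
    A is nullable, so continue to the next symbol
  - y is a terminal: add 'y' and stop
From E → b A E:
  - b is a terminal: add 'b' and stop

Collecting: FIRST(E) = { 'b', 'y' }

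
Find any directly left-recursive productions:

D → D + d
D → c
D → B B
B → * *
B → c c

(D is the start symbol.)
D → D + d: LEFT RECURSIVE (starts with D)
D → c: starts with c
D → B B: starts with B
B → * *: starts with '*'
B → c c: starts with c

The grammar has direct left recursion on: D.

Answer: Yes, D is left-recursive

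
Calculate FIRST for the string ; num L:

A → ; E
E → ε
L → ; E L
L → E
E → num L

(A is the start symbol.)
To compute FIRST(; num L), process the symbols left to right:
Symbol ; is a terminal. Add ';' and stop.
FIRST(; num L) = { ';' }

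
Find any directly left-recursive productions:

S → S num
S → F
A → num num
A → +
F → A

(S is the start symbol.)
Direct left recursion occurs when N → N α for some non-terminal N (the right-hand side begins with the left-hand side itself).

S → S num: LEFT RECURSIVE (starts with S)
S → F: starts with F
A → num num: starts with num
A → +: starts with '+'
F → A: starts with A

The grammar has direct left recursion on: S.

Answer: Yes, S is left-recursive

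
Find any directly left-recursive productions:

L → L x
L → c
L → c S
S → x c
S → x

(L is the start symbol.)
Yes, L is left-recursive

L → L x: LEFT RECURSIVE (starts with L)
L → c: starts with c
L → c S: starts with c
S → x c: starts with x
S → x: starts with x

The grammar has direct left recursion on: L.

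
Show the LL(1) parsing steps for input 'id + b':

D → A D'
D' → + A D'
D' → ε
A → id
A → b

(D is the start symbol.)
LL(1) parsing maintains a stack (initially the start symbol over $) and the input. At each step: if the stack top is a terminal, match it against the current input token; if it is a non-terminal N, replace it with the RHS of M[N, lookahead] (the unique production whose predict set contains the lookahead).

Stack is shown with the top on the left.

Stack     Input     Action
--------------------------
D $       id + b $  output D → A D'
A D' $    id + b $  output A → id
id D' $   id + b $  match 'id'
D' $      + b $     output D' → + A D'
+ A D' $  + b $     match '+'
A D' $    b $       output A → b
b D' $    b $       match 'b'
D' $      $         output D' → ε
$         $         accept

The string is accepted.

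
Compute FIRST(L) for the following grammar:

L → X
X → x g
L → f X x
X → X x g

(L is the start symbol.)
To compute FIRST(L), examine every production with L on the left-hand side, reading each right-hand side left to right until a non-nullable symbol is reached.

FIRST sets of the other non-terminals involved (by the same procedure, iterated to a fixed point):
  FIRST(X) = { 'x' }

From L → X:
  - X is a non-terminal: add FIRST(X) \ {ε} = { 'x' }
    X is not nullable, so stop
From L → f X x:
  - f is a terminal: add 'f' and stop

Collecting: FIRST(L) = { 'f', 'x' }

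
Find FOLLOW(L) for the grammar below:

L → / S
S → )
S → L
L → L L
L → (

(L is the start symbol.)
To compute FOLLOW(L), find every occurrence of L on a right-hand side N → α L β: add FIRST(β) \ {ε}, and if β is empty or nullable also add FOLLOW(N). Iterate to a fixed point.

L is the start symbol, so $ ∈ FOLLOW(L).
In S → L: L is at the end, add FOLLOW(S)
In L → L L: L is followed by L, add FIRST(L) \ {ε} = { '(', '/' }
In L → L L: L is at the end; this adds FOLLOW(L) to itself — nothing new

The FOLLOW sets referred to above (computed the same way, to a fixed point):
  FOLLOW(S) = { $, '(', '/' }

Taking the union: FOLLOW(L) = { $, '(', '/' }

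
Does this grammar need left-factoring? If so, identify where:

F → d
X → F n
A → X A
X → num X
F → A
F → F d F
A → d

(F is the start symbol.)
Left-factoring is needed when two productions for the same non-terminal
share a common prefix on the right-hand side.

Productions for F:
  F → d
  F → A
  F → F d F
Productions for X:
  X → F n
  X → num X
Productions for A:
  A → X A
  A → d

No common prefixes found.

Answer: No, left-factoring is not needed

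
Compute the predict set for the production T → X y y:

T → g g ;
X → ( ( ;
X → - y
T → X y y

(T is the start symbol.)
PREDICT(T → X y y) = (FIRST(RHS) \ {ε}) ∪ (FOLLOW(T) if ε ∈ FIRST(RHS), i.e. RHS ⇒* ε)
FIRST(X) = { '(', '-' }
FIRST(X y y) = { '(', '-' }
ε ∉ FIRST(X y y), so FOLLOW(T) is not added.
PREDICT(T → X y y) = { '(', '-' }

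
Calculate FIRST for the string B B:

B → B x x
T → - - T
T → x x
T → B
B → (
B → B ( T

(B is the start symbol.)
FIRST sets of the non-terminals involved (from the grammar, by fixed-point iteration):
  FIRST(B) = { '(' }

To compute FIRST(B B), process the symbols left to right:
Symbol B is a non-terminal. Add FIRST(B) \ {ε} = { '(' }
B is not nullable (ε ∉ FIRST(B)), so stop here.
FIRST(B B) = { '(' }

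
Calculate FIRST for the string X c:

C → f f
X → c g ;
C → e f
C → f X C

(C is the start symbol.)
FIRST sets of the non-terminals involved (from the grammar, by fixed-point iteration):
  FIRST(X) = { 'c' }

To compute FIRST(X c), process the symbols left to right:
Symbol X is a non-terminal. Add FIRST(X) \ {ε} = { 'c' }
X is not nullable (ε ∉ FIRST(X)), so stop here.
FIRST(X c) = { 'c' }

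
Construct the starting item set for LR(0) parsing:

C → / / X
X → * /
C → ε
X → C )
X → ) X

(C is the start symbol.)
First, augment the grammar with C' → C
I₀ = CLOSURE({ [C' → . C] }):
  [C' → . C] has the dot before C: add [C → . / / X], [C → .]
No further items can be added.

I₀ = { [C → . / / X], [C → .], [C' → . C] }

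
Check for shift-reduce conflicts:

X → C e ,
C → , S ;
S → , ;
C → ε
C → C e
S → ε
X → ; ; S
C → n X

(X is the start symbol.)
Yes — I0: [C → .] vs [C → . , S ;]; I1: [S → .] vs [S → . , ;]; I5: [C → .] vs [C → . , S ;]; I7: [C → C e .] vs [X → C e . ,]; I9: [S → .] vs [S → . , ;]

Augment with X' → X and build the canonical LR(0) collection (I0 = CLOSURE({[X' → . X]}), then GOTO on every symbol after a dot until no new states appear). It has 15 states:
  I0: { [C → . , S ;], [C → . C e], [C → . n X], [C → .], [X → . ; ; S], [X → . C e ,], [X' → . X] }  — shift, reduce
  I1: { [C → , . S ;], [S → . , ;], [S → .] }  — shift, reduce
  I2: { [X → ; . ; S] }  — shift
  I3: { [C → C . e], [X → C . e ,] }  — shift
  I4: { [X' → X .] }  — accept
  I5: { [C → . , S ;], [C → . C e], [C → . n X], [C → .], [C → n . X], [X → . ; ; S], [X → . C e ,] }  — shift, reduce
  I6: { [C → n X .] }  — reduce
  I7: { [C → C e .], [X → C e . ,] }  — shift, reduce
  I8: { [X → C e , .] }  — reduce
  I9: { [S → . , ;], [S → .], [X → ; ; . S] }  — shift, reduce
  I10: { [S → , . ;] }  — shift
  I11: { [X → ; ; S .] }  — reduce
  I12: { [S → , ; .] }  — reduce
  I13: { [C → , S . ;] }  — shift
  I14: { [C → , S ; .] }  — reduce

I0 contains reduce item [C → .] and shift items [C → . , S ;], [C → . n X], [X → . ; ; S] — shift-reduce conflict.
I1 contains reduce item [S → .] and shift item [S → . , ;] — shift-reduce conflict.
I5 contains reduce item [C → .] and shift items [C → . , S ;], [C → . n X], [X → . ; ; S] — shift-reduce conflict.
I7 contains reduce item [C → C e .] and shift item [X → C e . ,] — shift-reduce conflict.
I9 contains reduce item [S → .] and shift item [S → . , ;] — shift-reduce conflict.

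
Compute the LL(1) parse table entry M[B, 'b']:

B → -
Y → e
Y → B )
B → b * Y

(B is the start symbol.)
To find M[B, 'b'], we find productions for B where 'b' is in the predict set (PREDICT(N → α) = (FIRST(α) \ {ε}) ∪ (FOLLOW(N) if α ⇒* ε)).

B → -: PREDICT = { '-' }
B → b * Y: PREDICT = { 'b' }
  'b' is in predict set, so this production goes in M[B, 'b']

M[B, 'b'] = B → b * Y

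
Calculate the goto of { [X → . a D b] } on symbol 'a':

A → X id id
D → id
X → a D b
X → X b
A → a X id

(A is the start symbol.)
GOTO(I, 'a') = CLOSURE({ [A → αX.β] : [A → α.Xβ] ∈ I, X = 'a' })

Items with dot before 'a', with the dot advanced:
  [X → . a D b] → [X → a . D b]
Closure of the advanced items:
  [X → a . D b] has the dot before D: add [D → . id]

GOTO = { [D → . id], [X → a . D b] }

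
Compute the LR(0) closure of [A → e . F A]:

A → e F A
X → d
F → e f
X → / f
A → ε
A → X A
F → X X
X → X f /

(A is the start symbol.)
Start with: [A → e . F A]
  [A → e . F A] has the dot before F: add [F → . e f], [F → . X X]
  [F → . X X] has the dot before X: add [X → . d], [X → . / f], [X → . X f /]
No further items can be added.

CLOSURE = { [A → e . F A], [F → . X X], [F → . e f], [X → . / f], [X → . X f /], [X → . d] }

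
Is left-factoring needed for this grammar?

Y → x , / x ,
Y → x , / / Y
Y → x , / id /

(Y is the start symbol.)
Yes, Y has productions with common prefix 'x , /'

Left-factoring is needed when two productions for the same non-terminal
share a common prefix on the right-hand side.

Productions for Y:
  Y → x , / x ,
  Y → x , / / Y
  Y → x , / id /

Found common prefix 'x , /' in productions for Y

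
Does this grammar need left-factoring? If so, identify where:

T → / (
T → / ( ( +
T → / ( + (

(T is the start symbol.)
Yes, T has productions with common prefix '/ ('

Left-factoring is needed when two productions for the same non-terminal
share a common prefix on the right-hand side.

Productions for T:
  T → / (
  T → / ( ( +
  T → / ( + (

Found common prefix '/ (' in productions for T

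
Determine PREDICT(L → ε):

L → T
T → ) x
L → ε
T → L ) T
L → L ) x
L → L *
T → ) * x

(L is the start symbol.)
{ $, ')', '*' }

PREDICT(L → ε) = (FIRST(RHS) \ {ε}) ∪ (FOLLOW(L) if ε ∈ FIRST(RHS), i.e. RHS ⇒* ε)
The right-hand side is ε (FIRST(ε) = { ε }), so the predict set is FOLLOW(L) = { $, ')', '*' }
PREDICT(L → ε) = { $, ')', '*' }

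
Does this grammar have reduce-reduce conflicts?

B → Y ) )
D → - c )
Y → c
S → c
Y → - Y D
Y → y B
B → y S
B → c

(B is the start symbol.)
Yes — I4: [B → c .] vs [Y → c .]; I8: [B → c .] vs [S → c .]

A reduce-reduce conflict occurs when an LR(0) state has two complete items [A → α .] and [B → β .] — both call for a reduction, and with no lookahead the parser cannot choose between them.

Augment with B' → B and build the canonical LR(0) collection (I0 = CLOSURE({[B' → . B]}), then GOTO on every symbol after a dot until no new states appear). It has 18 states:
  I0: { [B → . Y ) )], [B → . c], [B → . y S], [B' → . B], [Y → . - Y D], [Y → . c], [Y → . y B] }  — shift
  I1: { [Y → - . Y D], [Y → . - Y D], [Y → . c], [Y → . y B] }  — shift
  I2: { [B' → B .] }  — accept
  I3: { [B → Y . ) )] }  — shift
  I4: { [B → c .], [Y → c .] }  — 2 reduces
  I5: { [B → . Y ) )], [B → . c], [B → . y S], [B → y . S], [S → . c], [Y → . - Y D], [Y → . c], [Y → . y B], [Y → y . B] }  — shift
  I6: { [Y → y B .] }  — reduce
  I7: { [B → y S .] }  — reduce
  I8: { [B → c .], [S → c .], [Y → c .] }  — 3 reduces
  I9: { [B → Y ) . )] }  — shift
  I10: { [B → Y ) ) .] }  — reduce
  I11: { [D → . - c )], [Y → - Y . D] }  — shift
  I12: { [Y → c .] }  — reduce
  I13: { [B → . Y ) )], [B → . c], [B → . y S], [Y → . - Y D], [Y → . c], [Y → . y B], [Y → y . B] }  — shift
  I14: { [D → - . c )] }  — shift
  I15: { [Y → - Y D .] }  — reduce
  I16: { [D → - c . )] }  — shift
  I17: { [D → - c ) .] }  — reduce

I4 contains complete items [B → c .], [Y → c .] — reduce-reduce conflict.
I8 contains complete items [B → c .], [S → c .], [Y → c .] — reduce-reduce conflict.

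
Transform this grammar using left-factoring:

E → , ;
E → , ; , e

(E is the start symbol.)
Left-factoring transforms A → αβ₁ | αβ₂ into A → αA' and A' → β₁ | β₂
(α is the longest common prefix among the alternatives). Repeat until
no nonterminal has two alternatives with a common prefix.

Round 1: E has alternatives sharing prefix ', ;'. Introduce E': E → , ; E'
  Add: E' → ε
  Add: E' → , e

No remaining common prefixes — done.

Resulting grammar:
E → , ; E'
E' → ε
E' → , e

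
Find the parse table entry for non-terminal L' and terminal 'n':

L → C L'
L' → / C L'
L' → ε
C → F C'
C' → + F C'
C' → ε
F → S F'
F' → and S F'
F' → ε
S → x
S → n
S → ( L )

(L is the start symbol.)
Empty (error entry)

To find M[L', 'n'], we find productions for L' where 'n' is in the predict set (PREDICT(N → α) = (FIRST(α) \ {ε}) ∪ (FOLLOW(N) if α ⇒* ε)).

Relevant sets:
  FOLLOW(L') = { $, ')' }

L' → / C L': PREDICT = { '/' }
L' → ε: PREDICT = { $, ')' }

M[L', 'n'] is empty (no production applies)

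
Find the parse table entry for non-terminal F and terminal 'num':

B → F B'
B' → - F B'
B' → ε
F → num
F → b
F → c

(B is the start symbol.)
To find M[F, 'num'], we find productions for F where 'num' is in the predict set (PREDICT(N → α) = (FIRST(α) \ {ε}) ∪ (FOLLOW(N) if α ⇒* ε)).

F → num: PREDICT = { 'num' }
  'num' is in predict set, so this production goes in M[F, 'num']
F → b: PREDICT = { 'b' }
F → c: PREDICT = { 'c' }

M[F, 'num'] = F → num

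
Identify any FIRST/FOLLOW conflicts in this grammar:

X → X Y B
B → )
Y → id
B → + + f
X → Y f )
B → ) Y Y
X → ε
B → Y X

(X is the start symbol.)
Yes. X → X Y B with FOLLOW(X) on { 'id' }; X → Y f ')' with FOLLOW(X) on { 'id' }

A FIRST/FOLLOW conflict occurs when a non-terminal N has a nullable alternative N → β (β ⇒* ε) and another alternative N → α with FIRST(α) ∩ FOLLOW(N) ≠ ∅: on such a lookahead the parser cannot decide between expanding α and letting N vanish via β.

Nullable non-terminals: X.
FIRST sets used below: FIRST(X) = { 'id', ε }, FIRST(Y) = { 'id' }

X: nullable alternative(s) X → ε; FOLLOW(X) = { $, 'id' }
  X → X Y B: FIRST \ {ε} = { 'id' } — overlaps FOLLOW(X) on { 'id' }: CONFLICT
  X → Y f ): FIRST \ {ε} = { 'id' } — overlaps FOLLOW(X) on { 'id' }: CONFLICT
  X → ε: FIRST \ {ε} = { } — this is the only nullable alternative, skip

B, Y have no nullable alternative, so no FIRST/FOLLOW check is needed there.

So the grammar has 2 FIRST/FOLLOW conflicts (marked CONFLICT above).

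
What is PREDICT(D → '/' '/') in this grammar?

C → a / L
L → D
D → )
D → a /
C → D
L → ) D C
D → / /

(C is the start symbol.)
{ '/' }

PREDICT(D → '/' '/') = (FIRST(RHS) \ {ε}) ∪ (FOLLOW(D) if ε ∈ FIRST(RHS), i.e. RHS ⇒* ε)
FIRST('/' '/') = { '/' }
ε ∉ FIRST('/' '/'), so FOLLOW(D) is not added.
PREDICT(D → '/' '/') = { '/' }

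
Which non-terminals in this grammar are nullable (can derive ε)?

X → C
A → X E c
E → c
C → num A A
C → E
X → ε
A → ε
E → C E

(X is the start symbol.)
{ 'A', 'X' }

A non-terminal is nullable if it can derive ε (the empty string): either it has an ε-production, or it has a production whose right-hand side consists entirely of nullable non-terminals.

ε-productions: X → ε, A → ε
So X, A are immediately nullable.
No further non-terminal can be added: every production for the remaining non-terminals contains a terminal or a non-nullable non-terminal.
Nullable = { 'A', 'X' }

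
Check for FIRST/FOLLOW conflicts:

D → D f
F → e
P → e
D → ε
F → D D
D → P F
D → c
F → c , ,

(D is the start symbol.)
A FIRST/FOLLOW conflict occurs when a non-terminal N has a nullable alternative N → β (β ⇒* ε) and another alternative N → α with FIRST(α) ∩ FOLLOW(N) ≠ ∅: on such a lookahead the parser cannot decide between expanding α and letting N vanish via β.

Nullable non-terminals: D, F.
FIRST sets used below: FIRST(D) = { 'c', 'e', 'f', ε }, FIRST(P) = { 'e' }

D: nullable alternative(s) D → ε; FOLLOW(D) = { $, 'c', 'e', 'f' }
  D → D f: FIRST \ {ε} = { 'c', 'e', 'f' } — overlaps FOLLOW(D) on { 'c', 'e', 'f' }: CONFLICT
  D → ε: FIRST \ {ε} = { } — this is the only nullable alternative, skip
  D → P F: FIRST \ {ε} = { 'e' } — overlaps FOLLOW(D) on { 'e' }: CONFLICT
  D → c: FIRST \ {ε} = { 'c' } — overlaps FOLLOW(D) on { 'c' }: CONFLICT

F: nullable alternative(s) F → D D; FOLLOW(F) = { $, 'c', 'e', 'f' }
  F → e: FIRST \ {ε} = { 'e' } — overlaps FOLLOW(F) on { 'e' }: CONFLICT
  F → D D: FIRST \ {ε} = { 'c', 'e', 'f' } — this is the only nullable alternative, skip
  F → c , ,: FIRST \ {ε} = { 'c' } — overlaps FOLLOW(F) on { 'c' }: CONFLICT

P has no nullable alternative, so no FIRST/FOLLOW check is needed there.

So the grammar has 5 FIRST/FOLLOW conflicts (marked CONFLICT above).

Answer: Yes. D → D f with FOLLOW(D) on { 'c', 'e', 'f' }; D → P F with FOLLOW(D) on { 'e' }; D → c with FOLLOW(D) on { 'c' }; F → e with FOLLOW(F) on { 'e' }; F → c ',' ',' with FOLLOW(F) on { 'c' }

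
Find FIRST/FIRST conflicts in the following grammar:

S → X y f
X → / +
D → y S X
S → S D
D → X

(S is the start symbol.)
FIRST sets of the non-terminals at (or reachable through a nullable prefix from) the front of some alternative:
  FIRST(X) = { '/' }
  FIRST(S) = { '/' }

Productions for S:
  S → X y f: FIRST = { '/' }
  S → S D: FIRST = { '/' }
Productions for D:
  D → y S X: FIRST = { 'y' }
  D → X: FIRST = { '/' }
X has only one production, so no FIRST/FIRST conflict is possible there.

Conflict for S: S → X y f and S → S D
  Overlap: { '/' }

Answer: Yes. S → X y f / S → S D on { '/' }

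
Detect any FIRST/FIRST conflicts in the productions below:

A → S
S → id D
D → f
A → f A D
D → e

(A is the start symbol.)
No FIRST/FIRST conflicts.

FIRST sets of the non-terminals at (or reachable through a nullable prefix from) the front of some alternative:
  FIRST(S) = { 'id' }

Productions for A:
  A → S: FIRST = { 'id' }
  A → f A D: FIRST = { 'f' }
Productions for D:
  D → f: FIRST = { 'f' }
  D → e: FIRST = { 'e' }
S has only one production, so no FIRST/FIRST conflict is possible there.

All alternatives of each non-terminal have pairwise disjoint FIRST sets.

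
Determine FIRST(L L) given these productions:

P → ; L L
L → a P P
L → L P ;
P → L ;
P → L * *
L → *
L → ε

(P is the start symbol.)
FIRST sets of the non-terminals involved (from the grammar, by fixed-point iteration):
  FIRST(L) = { '*', ';', 'a', ε }

To compute FIRST(L L), process the symbols left to right:
Symbol L is a non-terminal. Add FIRST(L) \ {ε} = { '*', ';', 'a' }
L is nullable (ε ∈ FIRST(L)), continue to the next symbol.
Symbol L is a non-terminal. Add FIRST(L) \ {ε} = { '*', ';', 'a' }
L is nullable (ε ∈ FIRST(L)), continue to the next symbol.
All symbols are nullable, so ε is in the result.
FIRST(L L) = { '*', ';', 'a', ε }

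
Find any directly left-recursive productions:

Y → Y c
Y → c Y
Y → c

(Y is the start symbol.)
Direct left recursion occurs when N → N α for some non-terminal N (the right-hand side begins with the left-hand side itself).

Y → Y c: LEFT RECURSIVE (starts with Y)
Y → c Y: starts with c
Y → c: starts with c

The grammar has direct left recursion on: Y.

Answer: Yes, Y is left-recursive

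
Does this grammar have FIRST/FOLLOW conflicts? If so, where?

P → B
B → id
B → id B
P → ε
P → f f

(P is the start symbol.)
A FIRST/FOLLOW conflict occurs when a non-terminal N has a nullable alternative N → β (β ⇒* ε) and another alternative N → α with FIRST(α) ∩ FOLLOW(N) ≠ ∅: on such a lookahead the parser cannot decide between expanding α and letting N vanish via β.

Nullable non-terminals: P.
FIRST sets used below: FIRST(B) = { 'id' }

P: nullable alternative(s) P → ε; FOLLOW(P) = { $ }
  P → B: FIRST \ {ε} = { 'id' } — disjoint from FOLLOW(P)
  P → ε: FIRST \ {ε} = { } — this is the only nullable alternative, skip
  P → f f: FIRST \ {ε} = { 'f' } — disjoint from FOLLOW(P)

B has no nullable alternative, so no FIRST/FOLLOW check is needed there.

No FIRST/FOLLOW conflicts found.

Answer: No FIRST/FOLLOW conflicts.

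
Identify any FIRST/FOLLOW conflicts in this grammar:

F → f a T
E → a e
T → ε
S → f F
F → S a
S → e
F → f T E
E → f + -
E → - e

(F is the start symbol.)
No FIRST/FOLLOW conflicts.

A FIRST/FOLLOW conflict occurs when a non-terminal N has a nullable alternative N → β (β ⇒* ε) and another alternative N → α with FIRST(α) ∩ FOLLOW(N) ≠ ∅: on such a lookahead the parser cannot decide between expanding α and letting N vanish via β.

Nullable non-terminals: T.
T has a nullable alternative but only one production, so nothing to check.

E, F, S have no nullable alternative, so no FIRST/FOLLOW check is needed there.

No FIRST/FOLLOW conflicts found.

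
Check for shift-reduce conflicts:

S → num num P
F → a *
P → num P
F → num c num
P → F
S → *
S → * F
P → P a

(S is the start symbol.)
A shift-reduce conflict occurs when an LR(0) state has both:
  - a complete (reduce) item [A → α .] (dot at the end), and
  - a shift item [B → β . c γ] (dot before a terminal).

Augment with S' → S and build the canonical LR(0) collection (I0 = CLOSURE({[S' → . S]}), then GOTO on every symbol after a dot until no new states appear). It has 16 states:
  I0: { [S → . * F], [S → . *], [S → . num num P], [S' → . S] }  — shift
  I1: { [F → . a *], [F → . num c num], [S → * . F], [S → * .] }  — shift, reduce
  I2: { [S' → S .] }  — accept
  I3: { [S → num . num P] }  — shift
  I4: { [F → . a *], [F → . num c num], [P → . F], [P → . P a], [P → . num P], [S → num num . P] }  — shift
  I5: { [P → F .] }  — reduce
  I6: { [P → P . a], [S → num num P .] }  — shift, reduce
  I7: { [F → a . *] }  — shift
  I8: { [F → . a *], [F → . num c num], [F → num . c num], [P → . F], [P → . P a], [P → . num P], [P → num . P] }  — shift
  I9: { [P → P . a], [P → num P .] }  — shift, reduce
  I10: { [F → num c . num] }  — shift
  I11: { [F → num c num .] }  — reduce
  I12: { [P → P a .] }  — reduce
  I13: { [F → a * .] }  — reduce
  I14: { [S → * F .] }  — reduce
  I15: { [F → num . c num] }  — shift

I1 contains reduce item [S → * .] and shift items [F → . a *], [F → . num c num] — shift-reduce conflict.
I6 contains reduce item [S → num num P .] and shift item [P → P . a] — shift-reduce conflict.
I9 contains reduce item [P → num P .] and shift item [P → P . a] — shift-reduce conflict.

Answer: Yes — I1: [S → * .] vs [F → . a *]; I6: [S → num num P .] vs [P → P . a]; I9: [P → num P .] vs [P → P . a]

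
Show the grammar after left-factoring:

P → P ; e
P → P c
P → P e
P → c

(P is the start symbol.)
Left-factoring transforms A → αβ₁ | αβ₂ into A → αA' and A' → β₁ | β₂
(α is the longest common prefix among the alternatives). Repeat until
no nonterminal has two alternatives with a common prefix.

Round 1: P has alternatives sharing prefix 'P'. Introduce P': P → P P'
  Add: P' → ; e
  Add: P' → c
  Add: P' → e

No remaining common prefixes — done.

Resulting grammar:
P → P P'
P' → ; e
P' → c
P' → e
P → c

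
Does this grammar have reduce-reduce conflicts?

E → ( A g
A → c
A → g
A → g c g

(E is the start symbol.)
No reduce-reduce conflicts

A reduce-reduce conflict occurs when an LR(0) state has two complete items [A → α .] and [B → β .] — both call for a reduction, and with no lookahead the parser cannot choose between them.

Augment with E' → E and build the canonical LR(0) collection (I0 = CLOSURE({[E' → . E]}), then GOTO on every symbol after a dot until no new states appear). It has 9 states:
  I0: { [E → . ( A g], [E' → . E] }  — shift
  I1: { [A → . c], [A → . g c g], [A → . g], [E → ( . A g] }  — shift
  I2: { [E' → E .] }  — accept
  I3: { [E → ( A . g] }  — shift
  I4: { [A → c .] }  — reduce
  I5: { [A → g . c g], [A → g .] }  — shift, reduce
  I6: { [A → g c . g] }  — shift
  I7: { [A → g c g .] }  — reduce
  I8: { [E → ( A g .] }  — reduce

No state contains more than one complete item.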